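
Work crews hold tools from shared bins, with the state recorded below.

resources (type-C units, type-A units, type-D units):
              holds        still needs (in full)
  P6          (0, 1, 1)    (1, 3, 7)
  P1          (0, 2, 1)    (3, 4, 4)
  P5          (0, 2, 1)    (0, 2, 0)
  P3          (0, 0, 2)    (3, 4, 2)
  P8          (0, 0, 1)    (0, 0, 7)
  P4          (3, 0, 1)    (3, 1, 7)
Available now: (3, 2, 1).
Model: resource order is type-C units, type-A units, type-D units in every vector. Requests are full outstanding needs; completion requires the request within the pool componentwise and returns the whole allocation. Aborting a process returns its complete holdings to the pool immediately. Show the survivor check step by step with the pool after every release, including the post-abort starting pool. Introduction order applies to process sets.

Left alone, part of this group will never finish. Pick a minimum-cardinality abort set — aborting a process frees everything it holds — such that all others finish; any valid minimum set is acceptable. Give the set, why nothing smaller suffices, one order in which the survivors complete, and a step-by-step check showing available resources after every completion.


The answer: abort P8 and P4.
Key observation: no ordering could ever have run P6 before the abort of P8 and P4; with (3, 0, 2) back in the pool it fits at step 4.
No one abort is enough; case by case: P6 alone leaves P8 blocked (short on type-D units); P1 alone leaves P6 blocked (short on type-D units); P5 alone leaves P6 blocked (short on type-D units); P3 alone leaves P6 blocked (short on type-D units); P8 alone leaves P6 blocked (short on type-D units); P4 alone leaves P6 blocked (short on type-D units).
One survivor order: P5, P3, P1, P6. Step-by-step check (post-abort pool first):
  pool = (6, 2, 3)
  P5: need (0, 2, 0) fits (6, 2, 3); releases (0, 2, 1), pool now (6, 4, 4)
  P3: need (3, 4, 2) fits (6, 4, 4); releases (0, 0, 2), pool now (6, 4, 6)
  P1: need (3, 4, 4) fits (6, 4, 6); releases (0, 2, 1), pool now (6, 6, 7)
  P6: need (1, 3, 7) fits (6, 6, 7); releases (0, 1, 1), pool now (6, 7, 8)


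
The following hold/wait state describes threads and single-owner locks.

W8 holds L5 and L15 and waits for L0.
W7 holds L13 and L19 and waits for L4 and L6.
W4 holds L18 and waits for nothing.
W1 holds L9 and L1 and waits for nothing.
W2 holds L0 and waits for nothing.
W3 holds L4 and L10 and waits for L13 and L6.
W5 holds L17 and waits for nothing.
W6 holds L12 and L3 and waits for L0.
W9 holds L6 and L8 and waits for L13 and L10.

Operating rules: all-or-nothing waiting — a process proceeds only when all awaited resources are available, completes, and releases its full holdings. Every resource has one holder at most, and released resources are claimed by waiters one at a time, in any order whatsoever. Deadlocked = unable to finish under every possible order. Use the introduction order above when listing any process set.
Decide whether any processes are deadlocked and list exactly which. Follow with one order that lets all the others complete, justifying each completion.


The deadlocked set is W7, W3 and W9.
Key observation: the loop W7 -> W3 -> W7 blocks itself forever; W9 is caught in further circular waits.
A valid finishing order for the others: W5, W2, W8, W4, W6, W1.
Step-by-step check:
  run W5 (it waits on nothing); releases L17
  run W2 (it waits on nothing); releases L0
  W8: everything it awaited (L0) is free; runs, freeing L5 and L15
  run W4 (it waits on nothing); releases L18
  W6: everything it awaited (L0) is free; runs, freeing L12 and L3
  run W1 (it waits on nothing); releases L9 and L1


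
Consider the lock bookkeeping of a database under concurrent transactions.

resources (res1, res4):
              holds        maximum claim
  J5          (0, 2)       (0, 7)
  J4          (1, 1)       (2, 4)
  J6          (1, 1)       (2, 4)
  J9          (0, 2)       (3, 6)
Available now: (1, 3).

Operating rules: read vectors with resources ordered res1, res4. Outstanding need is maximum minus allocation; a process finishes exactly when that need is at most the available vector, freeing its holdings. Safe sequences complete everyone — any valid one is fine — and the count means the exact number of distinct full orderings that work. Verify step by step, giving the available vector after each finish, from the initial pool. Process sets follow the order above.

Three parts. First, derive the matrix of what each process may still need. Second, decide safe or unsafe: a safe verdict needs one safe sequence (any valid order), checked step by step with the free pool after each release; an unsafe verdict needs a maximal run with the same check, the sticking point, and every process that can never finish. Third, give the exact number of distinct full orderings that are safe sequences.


(1) Outstanding need per process (order res1, res4):
  J5: (0, 5)
  J4: (1, 3)
  J6: (1, 3)
  J9: (3, 4)
(2) SAFE — a valid safe sequence is J6, J4, J9, J5.
Key observation: J6 is the earliest step where a requested resource binds exactly: need (1, 3), pool (1, 3) at its turn.
Check, step by step:
  pool = (1, 3)
  J6: need (1, 3) fits (1, 3); releases (1, 1), pool now (2, 4)
  J4: need (1, 3) fits (2, 4); releases (1, 1), pool now (3, 5)
  J9: need (3, 4) fits (3, 5); releases (0, 2), pool now (3, 7)
  J5: need (0, 5) fits (3, 7); releases (0, 2), pool now (3, 9)
(3) Precisely 4 of the possible complete orderings are safe sequences.


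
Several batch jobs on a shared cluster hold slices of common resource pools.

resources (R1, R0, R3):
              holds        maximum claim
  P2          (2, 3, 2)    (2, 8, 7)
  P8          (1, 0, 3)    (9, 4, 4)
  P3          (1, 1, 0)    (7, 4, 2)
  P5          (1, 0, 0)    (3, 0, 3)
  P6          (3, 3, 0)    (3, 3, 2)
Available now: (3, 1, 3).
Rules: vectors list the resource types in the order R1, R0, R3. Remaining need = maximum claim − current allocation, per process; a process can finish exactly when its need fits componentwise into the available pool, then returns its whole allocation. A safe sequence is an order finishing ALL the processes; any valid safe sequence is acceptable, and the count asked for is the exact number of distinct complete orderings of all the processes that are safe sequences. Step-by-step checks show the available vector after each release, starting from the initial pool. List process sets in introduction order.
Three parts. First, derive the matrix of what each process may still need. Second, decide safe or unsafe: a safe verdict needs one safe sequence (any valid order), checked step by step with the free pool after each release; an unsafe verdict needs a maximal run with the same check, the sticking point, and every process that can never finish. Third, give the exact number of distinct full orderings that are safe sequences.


(1) Remaining need (order R1, R0, R3):
  P2: (0, 5, 5)
  P8: (8, 4, 1)
  P3: (6, 3, 2)
  P5: (2, 0, 3)
  P6: (0, 0, 2)
(2) SAFE. One safe sequence: P6, P5, P3, P8, P2.
Key observation: P5 marks the first exact bind of the order: its need (2, 0, 3) fits the free (6, 4, 3) with zero slack on a requested resource.
Check, step by step:
  pool = (3, 1, 3)
  P6: need (0, 0, 2) fits (3, 1, 3); releases (3, 3, 0), pool now (6, 4, 3)
  P5: need (2, 0, 3) fits (6, 4, 3); releases (1, 0, 0), pool now (7, 4, 3)
  P3: need (6, 3, 2) fits (7, 4, 3); releases (1, 1, 0), pool now (8, 5, 3)
  P8: need (8, 4, 1) fits (8, 5, 3); releases (1, 0, 3), pool now (9, 5, 6)
  P2: need (0, 5, 5) fits (9, 5, 6); releases (2, 3, 2), pool now (11, 8, 8)
(3) The exact count: 3 of the possible complete orderings are safe sequences.


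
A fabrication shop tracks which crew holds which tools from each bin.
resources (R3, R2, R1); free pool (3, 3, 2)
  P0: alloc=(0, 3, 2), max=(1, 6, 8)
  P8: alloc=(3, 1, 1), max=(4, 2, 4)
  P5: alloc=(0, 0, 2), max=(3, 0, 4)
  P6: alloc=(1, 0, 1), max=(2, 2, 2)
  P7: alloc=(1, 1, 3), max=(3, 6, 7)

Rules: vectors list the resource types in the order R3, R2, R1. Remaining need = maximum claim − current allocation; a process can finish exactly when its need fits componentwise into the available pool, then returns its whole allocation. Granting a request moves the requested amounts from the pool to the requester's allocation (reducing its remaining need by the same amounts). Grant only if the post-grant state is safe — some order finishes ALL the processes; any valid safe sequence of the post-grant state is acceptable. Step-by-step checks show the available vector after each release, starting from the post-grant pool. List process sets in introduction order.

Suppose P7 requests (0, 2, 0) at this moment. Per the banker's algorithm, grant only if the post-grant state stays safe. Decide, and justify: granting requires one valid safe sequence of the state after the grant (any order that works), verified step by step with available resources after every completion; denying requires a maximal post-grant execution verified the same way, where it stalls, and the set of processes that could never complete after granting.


DENY: after the grant no complete ordering would exist.
Key observation: after P5, P8, P6 complete, (7, 2, 6) is the best the pool ever gets, yet each leftover process wants more R2.
After a pretend grant, a maximal execution: P5, P8, P6 — then nothing else fits. Walking it through:
  pool = (3, 1, 2)
  run P5 (needs (3, 0, 2), free (3, 1, 2)); after release of (0, 0, 2) the pool is (3, 1, 4)
  run P8 (needs (1, 1, 3), free (3, 1, 4)); after release of (3, 1, 1) the pool is (6, 2, 5)
  run P6 (needs (1, 2, 1), free (6, 2, 5)); after release of (1, 0, 1) the pool is (7, 2, 6)
  P0 still needs (1, 3, 6) but only (7, 2, 6) is free — short on R2
  P7 still needs (2, 3, 4) but only (7, 2, 6) is free — short on R2
Processes that could never finish after the grant: P0 and P7.


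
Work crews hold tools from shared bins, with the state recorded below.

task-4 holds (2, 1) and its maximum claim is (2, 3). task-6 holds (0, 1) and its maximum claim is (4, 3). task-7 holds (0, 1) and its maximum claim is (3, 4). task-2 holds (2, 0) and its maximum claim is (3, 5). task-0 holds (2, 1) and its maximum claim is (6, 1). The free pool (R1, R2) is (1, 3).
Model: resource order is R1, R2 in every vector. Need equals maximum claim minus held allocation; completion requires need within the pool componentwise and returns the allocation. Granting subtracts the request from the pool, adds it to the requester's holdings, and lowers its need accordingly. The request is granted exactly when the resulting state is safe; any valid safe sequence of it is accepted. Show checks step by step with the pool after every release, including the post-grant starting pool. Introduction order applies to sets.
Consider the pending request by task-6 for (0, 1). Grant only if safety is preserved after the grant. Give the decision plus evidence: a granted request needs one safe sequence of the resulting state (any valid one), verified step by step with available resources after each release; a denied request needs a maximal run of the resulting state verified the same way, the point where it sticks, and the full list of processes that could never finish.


DENY: after the grant no complete ordering would exist.
Key observation: after task-4, task-7 the pool peaks at (3, 4), and each blocked process is short somewhere: task-6 on R1; task-2 on R2; task-0 on R1.
Pretend the grant happened; the run task-4, task-7 goes as far as possible. Check, step by step:
  pool = (1, 2)
  task-4 needs (0, 2) <= (1, 2) -> finishes; pool += (2, 1) = (3, 3)
  task-7 needs (3, 3) <= (3, 3) -> finishes; pool += (0, 1) = (3, 4)
  task-6 still needs (4, 1) but only (3, 4) is free — short on R1
  task-2 still needs (1, 5) but only (3, 4) is free — short on R2
  task-0 still needs (4, 0) but only (3, 4) is free — short on R1
Processes that could never finish after the grant: task-6, task-2 and task-0.


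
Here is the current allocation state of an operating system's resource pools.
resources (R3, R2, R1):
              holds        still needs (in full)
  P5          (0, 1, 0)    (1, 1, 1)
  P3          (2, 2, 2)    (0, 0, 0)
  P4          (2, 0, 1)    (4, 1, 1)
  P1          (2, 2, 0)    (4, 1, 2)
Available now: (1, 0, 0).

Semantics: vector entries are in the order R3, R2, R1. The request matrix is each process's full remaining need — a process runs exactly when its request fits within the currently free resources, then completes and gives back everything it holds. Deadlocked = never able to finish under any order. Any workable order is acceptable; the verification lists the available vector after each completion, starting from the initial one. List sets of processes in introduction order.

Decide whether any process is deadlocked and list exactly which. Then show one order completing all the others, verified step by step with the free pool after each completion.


Deadlocked: P4 and P1.
Key observation: once P3, P5 finish, the pool peaks at (3, 3, 2) — and every remaining process still needs more R3 than that.
One completion order for the rest: P3, P5. Check, step by step:
  pool = (1, 0, 0)
  run P3 (needs (0, 0, 0), free (1, 0, 0)); after release of (2, 2, 2) the pool is (3, 2, 2)
  run P5 (needs (1, 1, 1), free (3, 2, 2)); after release of (0, 1, 0) the pool is (3, 3, 2)
The blocked processes can never fit:
  P4 cannot run: need (4, 1, 1) vs free (3, 3, 2) (insufficient R3)
  P1 cannot run: need (4, 1, 2) vs free (3, 3, 2) (insufficient R3)


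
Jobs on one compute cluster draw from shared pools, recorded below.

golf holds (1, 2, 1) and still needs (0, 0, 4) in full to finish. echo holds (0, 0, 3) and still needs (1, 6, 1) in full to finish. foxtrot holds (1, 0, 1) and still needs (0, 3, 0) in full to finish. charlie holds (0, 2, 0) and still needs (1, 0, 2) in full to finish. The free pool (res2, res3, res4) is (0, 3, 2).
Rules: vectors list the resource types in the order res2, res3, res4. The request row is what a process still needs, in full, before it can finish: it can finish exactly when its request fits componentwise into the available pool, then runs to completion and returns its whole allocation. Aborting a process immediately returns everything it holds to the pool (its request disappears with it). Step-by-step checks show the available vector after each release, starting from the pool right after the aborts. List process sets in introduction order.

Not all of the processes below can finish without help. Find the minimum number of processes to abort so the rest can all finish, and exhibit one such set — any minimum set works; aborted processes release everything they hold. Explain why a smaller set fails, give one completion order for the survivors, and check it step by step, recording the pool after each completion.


Minimum abort set: golf.
Key observation: aborting golf returns (1, 2, 1), and echo — hopeless before — runs at step 3 with the returned capacity in the pool.
No smaller set exists: with zero aborts the deadlock remains.
The survivors complete as charlie, foxtrot, echo. Step-by-step check (starting from the post-abort pool):
  pool = (1, 5, 3)
  charlie needs (1, 0, 2) <= (1, 5, 3) -> finishes; pool += (0, 2, 0) = (1, 7, 3)
  foxtrot needs (0, 3, 0) <= (1, 7, 3) -> finishes; pool += (1, 0, 1) = (2, 7, 4)
  echo needs (1, 6, 1) <= (2, 7, 4) -> finishes; pool += (0, 0, 3) = (2, 7, 7)


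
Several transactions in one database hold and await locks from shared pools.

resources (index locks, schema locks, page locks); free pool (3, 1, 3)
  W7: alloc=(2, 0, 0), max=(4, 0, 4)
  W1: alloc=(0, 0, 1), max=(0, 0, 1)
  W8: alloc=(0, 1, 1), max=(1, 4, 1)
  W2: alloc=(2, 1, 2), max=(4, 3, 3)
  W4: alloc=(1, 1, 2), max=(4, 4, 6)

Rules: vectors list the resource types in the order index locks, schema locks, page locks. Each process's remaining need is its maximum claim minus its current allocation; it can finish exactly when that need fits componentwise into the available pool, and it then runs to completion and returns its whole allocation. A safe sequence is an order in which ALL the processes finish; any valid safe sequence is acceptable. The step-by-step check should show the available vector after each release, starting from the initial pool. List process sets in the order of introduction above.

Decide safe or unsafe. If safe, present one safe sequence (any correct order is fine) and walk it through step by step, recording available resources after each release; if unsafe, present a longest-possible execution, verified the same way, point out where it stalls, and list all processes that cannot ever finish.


UNSAFE — no complete ordering exists.
Key observation: once W1, W7 finish, the pool peaks at (5, 1, 4) — and every remaining process still needs more schema locks than that.
The run W1, W7 cannot be extended any further. Check, step by step:
  pool = (3, 1, 3)
  W1 needs (0, 0, 0) <= (3, 1, 3) -> finishes; pool += (0, 0, 1) = (3, 1, 4)
  W7 needs (2, 0, 4) <= (3, 1, 4) -> finishes; pool += (2, 0, 0) = (5, 1, 4)
  W8 still needs (1, 3, 0) but only (5, 1, 4) is free — short on schema locks
  W2 still needs (2, 2, 1) but only (5, 1, 4) is free — short on schema locks
  W4 still needs (3, 3, 4) but only (5, 1, 4) is free — short on schema locks
Processes that can never finish: W8, W2 and W4.


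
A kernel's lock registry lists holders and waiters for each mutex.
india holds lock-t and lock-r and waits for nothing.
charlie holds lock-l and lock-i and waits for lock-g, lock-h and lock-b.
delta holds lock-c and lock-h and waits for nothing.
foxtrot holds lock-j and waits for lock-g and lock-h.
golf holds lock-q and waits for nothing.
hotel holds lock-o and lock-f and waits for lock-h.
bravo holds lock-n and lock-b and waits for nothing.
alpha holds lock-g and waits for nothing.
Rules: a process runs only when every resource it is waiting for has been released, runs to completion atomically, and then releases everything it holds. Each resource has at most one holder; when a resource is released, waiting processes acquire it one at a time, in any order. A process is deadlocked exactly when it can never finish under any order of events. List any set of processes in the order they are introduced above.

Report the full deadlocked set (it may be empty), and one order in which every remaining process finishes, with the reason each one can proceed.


Nothing here is deadlocked.
Key observation: the waits form no ring: some process can always run, and its releases unblock the others one by one.
A valid finishing order for the others: alpha, delta, bravo, india, hotel, golf, foxtrot, charlie.
Check, step by step:
  alpha: no waits; runs immediately, freeing lock-g
  delta: no waits; runs immediately, freeing lock-c and lock-h
  bravo: no waits; runs immediately, freeing lock-n and lock-b
  india: no waits; runs immediately, freeing lock-t and lock-r
  hotel waits on lock-h — all released -> runs and releases lock-o and lock-f
  golf: no waits; runs immediately, freeing lock-q
  foxtrot waits on lock-g and lock-h — all released -> runs and releases lock-j
  charlie waits on lock-g, lock-h and lock-b — all released -> runs and releases lock-l and lock-i


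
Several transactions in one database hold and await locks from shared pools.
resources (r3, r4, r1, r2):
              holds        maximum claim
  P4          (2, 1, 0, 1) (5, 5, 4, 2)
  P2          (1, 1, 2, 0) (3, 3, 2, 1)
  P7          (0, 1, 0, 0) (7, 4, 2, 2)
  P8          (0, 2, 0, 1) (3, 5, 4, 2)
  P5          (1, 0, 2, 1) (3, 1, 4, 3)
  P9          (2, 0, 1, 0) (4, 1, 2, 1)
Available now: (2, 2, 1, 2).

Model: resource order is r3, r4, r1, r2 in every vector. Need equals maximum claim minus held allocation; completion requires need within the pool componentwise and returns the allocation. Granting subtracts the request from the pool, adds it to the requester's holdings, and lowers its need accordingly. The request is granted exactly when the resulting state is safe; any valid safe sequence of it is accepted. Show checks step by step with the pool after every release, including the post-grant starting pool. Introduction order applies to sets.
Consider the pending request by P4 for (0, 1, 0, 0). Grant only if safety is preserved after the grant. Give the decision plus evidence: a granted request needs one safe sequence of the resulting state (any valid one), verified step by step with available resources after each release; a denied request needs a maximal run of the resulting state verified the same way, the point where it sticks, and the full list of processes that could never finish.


DENY — the pretend-granted state is unsafe.
Key observation: the pool after P9, P5 is (5, 1, 4, 3); every surviving request exceeds it in r4, so progress ends there.
Pretend the grant happened; the run P9, P5 goes as far as possible. Verifying each step:
  pool = (2, 1, 1, 2)
  run P9 (needs (2, 1, 1, 1), free (2, 1, 1, 2)); after release of (2, 0, 1, 0) the pool is (4, 1, 2, 2)
  run P5 (needs (2, 1, 2, 2), free (4, 1, 2, 2)); after release of (1, 0, 2, 1) the pool is (5, 1, 4, 3)
  P4 cannot run: need (3, 3, 4, 1) vs free (5, 1, 4, 3) (insufficient r4)
  P2 cannot run: need (2, 2, 0, 1) vs free (5, 1, 4, 3) (insufficient r4)
  P7 cannot run: need (7, 3, 2, 2) vs free (5, 1, 4, 3) (insufficient r3 and r4)
  P8 cannot run: need (3, 3, 4, 1) vs free (5, 1, 4, 3) (insufficient r4)
Post-grant, the permanently blocked set is P4, P2, P7 and P8.


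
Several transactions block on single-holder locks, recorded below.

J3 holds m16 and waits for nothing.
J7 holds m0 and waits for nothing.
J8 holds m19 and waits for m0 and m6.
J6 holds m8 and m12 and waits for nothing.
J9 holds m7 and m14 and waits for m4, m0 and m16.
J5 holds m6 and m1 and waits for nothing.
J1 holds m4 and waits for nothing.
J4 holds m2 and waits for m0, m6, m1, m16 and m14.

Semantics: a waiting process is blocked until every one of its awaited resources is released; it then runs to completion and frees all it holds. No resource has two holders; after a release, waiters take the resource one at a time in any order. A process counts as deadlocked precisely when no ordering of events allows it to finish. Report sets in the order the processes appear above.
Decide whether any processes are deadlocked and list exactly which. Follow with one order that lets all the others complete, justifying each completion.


Nothing here is deadlocked.
Key observation: the wait relation is loop-free; peeling off processes with no waits unwinds the whole state.
The rest can finish in the order J5, J7, J3, J1, J6, J8, J9, J4.
Check, step by step:
  J5 waits on nothing -> runs at once and releases m6 and m1
  J7 waits on nothing -> runs at once and releases m0
  J3 waits on nothing -> runs at once and releases m16
  J1 waits on nothing -> runs at once and releases m4
  J6 waits on nothing -> runs at once and releases m8 and m12
  J8 waits on m0 and m6 — all released -> runs and releases m19
  J9 waits on m4, m0 and m16 — all released -> runs and releases m7 and m14
  J4 waits on m0, m6, m1, m16 and m14 — all released -> runs and releases m2


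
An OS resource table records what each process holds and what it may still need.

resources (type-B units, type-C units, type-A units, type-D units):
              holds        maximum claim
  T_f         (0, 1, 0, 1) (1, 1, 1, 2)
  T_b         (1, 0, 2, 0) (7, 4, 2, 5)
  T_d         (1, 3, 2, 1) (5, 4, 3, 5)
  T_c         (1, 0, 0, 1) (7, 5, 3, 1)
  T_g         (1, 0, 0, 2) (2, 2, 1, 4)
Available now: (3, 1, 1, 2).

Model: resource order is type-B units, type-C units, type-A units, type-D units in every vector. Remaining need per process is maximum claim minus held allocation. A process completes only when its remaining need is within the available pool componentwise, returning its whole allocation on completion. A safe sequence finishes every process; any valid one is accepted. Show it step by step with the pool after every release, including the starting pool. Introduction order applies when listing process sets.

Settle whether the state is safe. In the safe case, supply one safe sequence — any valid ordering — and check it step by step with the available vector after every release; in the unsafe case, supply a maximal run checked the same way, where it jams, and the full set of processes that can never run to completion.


UNSAFE — no complete ordering exists.
Key observation: once T_f, T_g, T_d finish, the pool peaks at (5, 5, 3, 6) — and every remaining process still needs more type-B units than that.
Going as far as possible: T_f, T_g, T_d; after that, nothing fits. Verifying each step:
  pool = (3, 1, 1, 2)
  T_f needs (1, 0, 1, 1) <= (3, 1, 1, 2) -> finishes; pool += (0, 1, 0, 1) = (3, 2, 1, 3)
  T_g needs (1, 2, 1, 2) <= (3, 2, 1, 3) -> finishes; pool += (1, 0, 0, 2) = (4, 2, 1, 5)
  T_d needs (4, 1, 1, 4) <= (4, 2, 1, 5) -> finishes; pool += (1, 3, 2, 1) = (5, 5, 3, 6)
  blocked: T_b wants (6, 4, 0, 5), pool (5, 5, 3, 6) — not enough type-B units
  blocked: T_c wants (6, 5, 3, 0), pool (5, 5, 3, 6) — not enough type-B units
Never able to finish: T_b and T_c.


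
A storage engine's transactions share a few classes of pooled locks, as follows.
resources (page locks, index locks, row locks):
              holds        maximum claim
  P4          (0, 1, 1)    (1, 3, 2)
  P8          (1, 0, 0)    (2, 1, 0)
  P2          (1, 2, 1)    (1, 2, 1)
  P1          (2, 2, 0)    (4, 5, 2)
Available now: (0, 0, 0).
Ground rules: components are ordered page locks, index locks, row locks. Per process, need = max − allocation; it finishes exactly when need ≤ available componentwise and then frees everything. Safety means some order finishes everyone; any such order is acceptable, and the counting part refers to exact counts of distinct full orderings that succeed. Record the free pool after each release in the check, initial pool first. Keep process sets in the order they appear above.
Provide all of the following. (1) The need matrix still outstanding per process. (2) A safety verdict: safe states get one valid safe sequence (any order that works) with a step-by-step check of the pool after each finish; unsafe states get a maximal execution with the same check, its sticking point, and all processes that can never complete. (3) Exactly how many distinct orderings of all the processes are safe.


(1) Remaining need (order page locks, index locks, row locks):
  P4: (1, 2, 1)
  P8: (1, 1, 0)
  P2: (0, 0, 0)
  P1: (2, 3, 2)
(2) SAFE. One safe sequence: P2, P4, P8, P1.
Key observation: at P4 the run first touches a limit — (1, 2, 1) against (1, 2, 1), exact on a resource it actually requests.
Verifying each step:
  pool = (0, 0, 0)
  P2: need (0, 0, 0) fits (0, 0, 0); releases (1, 2, 1), pool now (1, 2, 1)
  P4: need (1, 2, 1) fits (1, 2, 1); releases (0, 1, 1), pool now (1, 3, 2)
  P8: need (1, 1, 0) fits (1, 3, 2); releases (1, 0, 0), pool now (2, 3, 2)
  P1: need (2, 3, 2) fits (2, 3, 2); releases (2, 2, 0), pool now (4, 5, 2)
(3) The exact count: 2 of the possible complete orderings are safe sequences.


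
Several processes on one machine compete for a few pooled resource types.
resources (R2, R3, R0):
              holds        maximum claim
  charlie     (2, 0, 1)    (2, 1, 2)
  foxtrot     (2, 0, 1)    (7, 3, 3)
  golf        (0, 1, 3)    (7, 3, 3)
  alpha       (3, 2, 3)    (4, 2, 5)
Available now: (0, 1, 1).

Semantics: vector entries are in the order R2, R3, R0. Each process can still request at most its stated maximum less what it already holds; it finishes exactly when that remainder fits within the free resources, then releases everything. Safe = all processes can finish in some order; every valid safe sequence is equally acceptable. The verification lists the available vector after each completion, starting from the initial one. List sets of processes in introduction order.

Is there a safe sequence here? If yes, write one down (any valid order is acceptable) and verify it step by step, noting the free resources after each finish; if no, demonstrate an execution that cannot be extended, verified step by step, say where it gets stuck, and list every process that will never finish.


SAFE — a valid safe sequence is charlie, alpha, foxtrot, golf.
Key observation: the order's first zero-slack moment is charlie ((0, 1, 1) needed, (0, 1, 1) free — a requested resource with nothing to spare).
Check, step by step:
  pool = (0, 1, 1)
  charlie: need (0, 1, 1) fits (0, 1, 1); releases (2, 0, 1), pool now (2, 1, 2)
  alpha: need (1, 0, 2) fits (2, 1, 2); releases (3, 2, 3), pool now (5, 3, 5)
  foxtrot: need (5, 3, 2) fits (5, 3, 5); releases (2, 0, 1), pool now (7, 3, 6)
  golf: need (7, 2, 0) fits (7, 3, 6); releases (0, 1, 3), pool now (7, 4, 9)


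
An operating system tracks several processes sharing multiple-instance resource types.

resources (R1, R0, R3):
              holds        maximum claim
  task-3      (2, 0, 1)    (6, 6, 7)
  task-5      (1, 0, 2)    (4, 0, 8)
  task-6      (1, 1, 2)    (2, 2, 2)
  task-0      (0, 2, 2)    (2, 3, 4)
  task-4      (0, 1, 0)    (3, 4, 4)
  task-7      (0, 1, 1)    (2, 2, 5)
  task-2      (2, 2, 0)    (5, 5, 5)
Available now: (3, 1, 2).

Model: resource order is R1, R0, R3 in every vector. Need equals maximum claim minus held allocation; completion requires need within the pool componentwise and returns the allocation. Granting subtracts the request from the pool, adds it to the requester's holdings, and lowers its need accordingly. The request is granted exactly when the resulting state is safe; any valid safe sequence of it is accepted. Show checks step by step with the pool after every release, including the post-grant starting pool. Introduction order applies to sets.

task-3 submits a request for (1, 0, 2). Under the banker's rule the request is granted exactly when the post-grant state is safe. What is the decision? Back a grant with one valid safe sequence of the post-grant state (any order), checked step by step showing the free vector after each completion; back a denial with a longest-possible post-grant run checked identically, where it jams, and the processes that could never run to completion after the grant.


GRANT: granting preserves safety; a valid post-grant sequence is task-6, task-0, task-7, task-2, task-3, task-4, task-5.
Key observation: the grant leaves (2, 1, 0) free — enough for task-6, whose release restarts the cascade.
Verifying the post-grant state step by step:
  pool = (2, 1, 0)
  run task-6 (needs (1, 1, 0), free (2, 1, 0)); after release of (1, 1, 2) the pool is (3, 2, 2)
  run task-0 (needs (2, 1, 2), free (3, 2, 2)); after release of (0, 2, 2) the pool is (3, 4, 4)
  run task-7 (needs (2, 1, 4), free (3, 4, 4)); after release of (0, 1, 1) the pool is (3, 5, 5)
  run task-2 (needs (3, 3, 5), free (3, 5, 5)); after release of (2, 2, 0) the pool is (5, 7, 5)
  run task-3 (needs (3, 6, 4), free (5, 7, 5)); after release of (3, 0, 3) the pool is (8, 7, 8)
  run task-4 (needs (3, 3, 4), free (8, 7, 8)); after release of (0, 1, 0) the pool is (8, 8, 8)
  run task-5 (needs (3, 0, 6), free (8, 8, 8)); after release of (1, 0, 2) the pool is (9, 8, 10)


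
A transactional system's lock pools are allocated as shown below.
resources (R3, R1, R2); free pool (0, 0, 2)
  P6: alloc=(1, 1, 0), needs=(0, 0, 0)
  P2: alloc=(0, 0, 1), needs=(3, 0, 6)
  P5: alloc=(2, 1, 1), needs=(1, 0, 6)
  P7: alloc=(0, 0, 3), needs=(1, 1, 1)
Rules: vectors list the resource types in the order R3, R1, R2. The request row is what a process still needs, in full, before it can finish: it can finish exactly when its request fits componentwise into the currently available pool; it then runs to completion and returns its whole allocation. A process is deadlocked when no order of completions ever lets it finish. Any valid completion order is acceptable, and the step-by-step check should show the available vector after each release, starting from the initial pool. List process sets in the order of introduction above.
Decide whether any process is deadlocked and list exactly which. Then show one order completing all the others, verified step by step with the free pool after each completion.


Deadlocked: P2 and P5.
Key observation: the pool after P6, P7 is (1, 1, 5); every surviving request exceeds it in R2, so progress ends there.
A valid finishing order for the others: P6, P7. Check, step by step:
  pool = (0, 0, 2)
  run P6 (needs (0, 0, 0), free (0, 0, 2)); after release of (1, 1, 0) the pool is (1, 1, 2)
  run P7 (needs (1, 1, 1), free (1, 1, 2)); after release of (0, 0, 3) the pool is (1, 1, 5)
The stuck group stays short no matter what:
  P2 still needs (3, 0, 6) but only (1, 1, 5) is free — short on R3 and R2
  P5 still needs (1, 0, 6) but only (1, 1, 5) is free — short on R2


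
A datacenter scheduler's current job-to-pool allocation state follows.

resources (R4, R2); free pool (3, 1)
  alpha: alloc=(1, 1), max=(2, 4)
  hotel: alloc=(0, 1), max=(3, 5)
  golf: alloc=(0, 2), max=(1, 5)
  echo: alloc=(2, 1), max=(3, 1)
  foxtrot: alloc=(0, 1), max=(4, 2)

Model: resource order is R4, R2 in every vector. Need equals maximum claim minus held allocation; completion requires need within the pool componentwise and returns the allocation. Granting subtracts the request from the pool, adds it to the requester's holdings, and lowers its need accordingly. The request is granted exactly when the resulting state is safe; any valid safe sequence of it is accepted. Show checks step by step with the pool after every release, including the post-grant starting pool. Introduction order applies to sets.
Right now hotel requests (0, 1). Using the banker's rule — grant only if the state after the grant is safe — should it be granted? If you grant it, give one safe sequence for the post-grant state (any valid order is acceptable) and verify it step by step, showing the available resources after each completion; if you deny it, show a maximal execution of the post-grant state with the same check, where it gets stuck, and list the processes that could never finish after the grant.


DENY — the pretend-granted state is unsafe.
Key observation: even finishing echo, foxtrot leaves just (5, 2) free — too little R2 for any of the remaining processes.
On the post-grant state, echo, foxtrot is a maximal run — nothing extends it. Step-by-step check:
  pool = (3, 0)
  run echo (needs (1, 0), free (3, 0)); after release of (2, 1) the pool is (5, 1)
  run foxtrot (needs (4, 1), free (5, 1)); after release of (0, 1) the pool is (5, 2)
  blocked: alpha wants (1, 3), pool (5, 2) — not enough R2
  blocked: hotel wants (3, 3), pool (5, 2) — not enough R2
  blocked: golf wants (1, 3), pool (5, 2) — not enough R2
Post-grant, the permanently blocked set is alpha, hotel and golf.


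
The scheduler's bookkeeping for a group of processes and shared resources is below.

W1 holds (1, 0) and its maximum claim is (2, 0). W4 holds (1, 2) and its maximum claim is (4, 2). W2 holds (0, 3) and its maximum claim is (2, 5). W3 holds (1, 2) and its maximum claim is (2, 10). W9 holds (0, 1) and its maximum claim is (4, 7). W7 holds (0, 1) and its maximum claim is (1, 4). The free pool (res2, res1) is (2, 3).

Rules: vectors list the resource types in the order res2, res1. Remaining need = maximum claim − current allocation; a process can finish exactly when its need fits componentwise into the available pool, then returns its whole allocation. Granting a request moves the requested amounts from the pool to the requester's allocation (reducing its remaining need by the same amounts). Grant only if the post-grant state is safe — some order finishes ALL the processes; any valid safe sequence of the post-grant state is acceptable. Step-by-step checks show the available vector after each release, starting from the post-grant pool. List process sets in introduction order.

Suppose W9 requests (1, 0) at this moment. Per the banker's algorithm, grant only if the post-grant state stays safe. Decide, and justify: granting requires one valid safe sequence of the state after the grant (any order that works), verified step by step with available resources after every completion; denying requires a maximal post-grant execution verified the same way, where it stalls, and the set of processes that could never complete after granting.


DENY — the pretend-granted state is unsafe.
Key observation: after W1, W7, W2 the pool peaks at (2, 7), and each blocked process is short somewhere: W4 on res2; W3 on res1; W9 on res2.
Pretend the grant happened; the run W1, W7, W2 goes as far as possible. Step-by-step check:
  pool = (1, 3)
  W1 needs (1, 0) <= (1, 3) -> finishes; pool += (1, 0) = (2, 3)
  W7 needs (1, 3) <= (2, 3) -> finishes; pool += (0, 1) = (2, 4)
  W2 needs (2, 2) <= (2, 4) -> finishes; pool += (0, 3) = (2, 7)
  W4 cannot run: need (3, 0) vs free (2, 7) (insufficient res2)
  W3 cannot run: need (1, 8) vs free (2, 7) (insufficient res1)
  W9 cannot run: need (3, 6) vs free (2, 7) (insufficient res2)
Had the request been granted, W4, W3 and W9 could never finish.


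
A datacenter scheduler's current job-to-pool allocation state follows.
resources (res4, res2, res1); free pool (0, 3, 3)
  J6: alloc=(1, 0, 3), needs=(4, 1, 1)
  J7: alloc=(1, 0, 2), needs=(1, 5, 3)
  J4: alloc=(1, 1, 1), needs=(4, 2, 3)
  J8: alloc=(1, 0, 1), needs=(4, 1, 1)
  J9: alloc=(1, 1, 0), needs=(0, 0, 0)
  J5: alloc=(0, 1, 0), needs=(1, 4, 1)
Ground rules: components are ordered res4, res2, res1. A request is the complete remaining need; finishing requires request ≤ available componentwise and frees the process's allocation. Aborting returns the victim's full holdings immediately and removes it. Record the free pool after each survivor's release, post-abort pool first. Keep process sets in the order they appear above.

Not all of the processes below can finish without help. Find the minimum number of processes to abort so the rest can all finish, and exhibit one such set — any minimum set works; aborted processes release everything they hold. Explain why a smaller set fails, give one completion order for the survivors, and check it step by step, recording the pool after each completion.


Abort J4 and J8.
Key observation: J6 had no path to completion before; after the abort of J4 and J8 ((2, 1, 2) returned), step 4 is where it fits.
Why nothing smaller works — every single abort fails: J6 alone leaves J4 blocked (short on res4); J7 alone leaves J6 blocked (short on res4); J4 alone leaves J6 blocked (short on res4); J8 alone leaves J6 blocked (short on res4); J9 alone leaves J6 blocked (short on res4); J5 alone leaves J6 blocked (short on res4).
One survivor order: J9, J7, J5, J6. Step-by-step check (post-abort pool first):
  pool = (2, 4, 5)
  J9: need (0, 0, 0) fits (2, 4, 5); releases (1, 1, 0), pool now (3, 5, 5)
  J7: need (1, 5, 3) fits (3, 5, 5); releases (1, 0, 2), pool now (4, 5, 7)
  J5: need (1, 4, 1) fits (4, 5, 7); releases (0, 1, 0), pool now (4, 6, 7)
  J6: need (4, 1, 1) fits (4, 6, 7); releases (1, 0, 3), pool now (5, 6, 10)


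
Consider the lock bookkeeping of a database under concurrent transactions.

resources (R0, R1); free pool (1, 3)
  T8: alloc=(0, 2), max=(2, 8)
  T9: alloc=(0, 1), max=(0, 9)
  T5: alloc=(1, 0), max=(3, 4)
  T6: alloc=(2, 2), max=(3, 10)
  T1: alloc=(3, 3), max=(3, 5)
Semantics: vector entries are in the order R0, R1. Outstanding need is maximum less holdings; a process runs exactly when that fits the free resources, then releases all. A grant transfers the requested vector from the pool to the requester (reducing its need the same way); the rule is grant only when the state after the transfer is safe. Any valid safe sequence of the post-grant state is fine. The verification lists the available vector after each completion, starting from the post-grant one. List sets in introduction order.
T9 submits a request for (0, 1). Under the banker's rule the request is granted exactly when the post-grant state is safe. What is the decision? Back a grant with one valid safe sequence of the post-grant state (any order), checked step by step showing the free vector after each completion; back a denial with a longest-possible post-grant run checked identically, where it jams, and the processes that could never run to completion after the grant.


DENY: after the grant no complete ordering would exist.
Key observation: once T1, T5 finish, the pool peaks at (5, 5) — and every remaining process still needs more R1 than that.
Pretend the grant happened; the run T1, T5 goes as far as possible. Walking it through:
  pool = (1, 2)
  T1 needs (0, 2) <= (1, 2) -> finishes; pool += (3, 3) = (4, 5)
  T5 needs (2, 4) <= (4, 5) -> finishes; pool += (1, 0) = (5, 5)
  blocked: T8 wants (2, 6), pool (5, 5) — not enough R1
  blocked: T9 wants (0, 7), pool (5, 5) — not enough R1
  blocked: T6 wants (1, 8), pool (5, 5) — not enough R1
Processes that could never finish after the grant: T8, T9 and T6.
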